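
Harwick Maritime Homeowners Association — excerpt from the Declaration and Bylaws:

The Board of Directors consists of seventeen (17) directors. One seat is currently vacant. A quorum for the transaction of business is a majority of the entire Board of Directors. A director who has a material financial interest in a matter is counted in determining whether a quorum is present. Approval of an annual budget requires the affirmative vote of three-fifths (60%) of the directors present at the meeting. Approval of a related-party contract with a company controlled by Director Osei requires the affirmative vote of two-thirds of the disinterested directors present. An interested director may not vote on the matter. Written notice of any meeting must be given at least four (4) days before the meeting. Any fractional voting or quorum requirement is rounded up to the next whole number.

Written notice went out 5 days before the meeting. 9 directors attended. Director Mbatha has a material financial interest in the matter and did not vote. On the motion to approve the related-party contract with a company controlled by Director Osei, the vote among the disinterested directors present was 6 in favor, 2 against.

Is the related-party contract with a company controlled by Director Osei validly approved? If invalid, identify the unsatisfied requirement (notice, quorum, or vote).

Notice: 5 days given; 4 required (5 ≥ 4). Satisfied.
Quorum: 9 present (interested directors count toward quorum); quorum is 9. Satisfied.
Vote: the related-party contract with a company controlled by Director Osei requires two-thirds of the disinterested directors present (9 − 1 = 8). 2/3 of 8 = 5.33, rounded up to 6, so 6 affirmative votes are needed; 6 voted in favor. Satisfied.

Valid — all requirements satisfied.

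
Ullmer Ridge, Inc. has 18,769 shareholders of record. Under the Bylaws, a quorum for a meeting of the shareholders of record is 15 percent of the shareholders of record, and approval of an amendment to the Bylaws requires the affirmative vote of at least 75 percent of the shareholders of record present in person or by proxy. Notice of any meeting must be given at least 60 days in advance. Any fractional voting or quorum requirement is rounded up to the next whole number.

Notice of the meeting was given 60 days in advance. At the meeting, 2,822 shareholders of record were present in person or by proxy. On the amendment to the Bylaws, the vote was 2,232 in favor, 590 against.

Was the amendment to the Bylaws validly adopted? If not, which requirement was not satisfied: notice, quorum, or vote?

Valid — all requirements satisfied.

Notice: 60 days given; 60 required. Satisfied.
Quorum: 15% of 18,769 = 2,815.35, rounded up to 2,816; 2,822 present. Satisfied.
Vote: requires three-fourths of those present (2,822); 3/4 of 2822 = 2116.50, rounded up to 2117, so 2,117 needed; 2,232 in favor. Satisfied.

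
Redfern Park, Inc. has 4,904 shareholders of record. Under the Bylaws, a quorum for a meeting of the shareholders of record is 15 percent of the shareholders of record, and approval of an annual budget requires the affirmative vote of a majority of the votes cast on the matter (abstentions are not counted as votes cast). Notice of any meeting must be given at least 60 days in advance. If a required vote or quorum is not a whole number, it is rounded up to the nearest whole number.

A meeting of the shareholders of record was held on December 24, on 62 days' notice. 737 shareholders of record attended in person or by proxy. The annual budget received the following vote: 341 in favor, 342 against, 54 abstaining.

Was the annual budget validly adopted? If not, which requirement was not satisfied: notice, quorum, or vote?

Invalid — vote requirement not satisfied.

Notice: 62 days given; 60 required. Satisfied.
Quorum: 15% of 4,904 = 735.60, rounded up to 736; 737 present. Satisfied.
Vote: requires a majority of the votes cast (737 − 54 abstaining = 683); a majority of 683 is 342, so 342 needed; 341 in favor. Not satisfied.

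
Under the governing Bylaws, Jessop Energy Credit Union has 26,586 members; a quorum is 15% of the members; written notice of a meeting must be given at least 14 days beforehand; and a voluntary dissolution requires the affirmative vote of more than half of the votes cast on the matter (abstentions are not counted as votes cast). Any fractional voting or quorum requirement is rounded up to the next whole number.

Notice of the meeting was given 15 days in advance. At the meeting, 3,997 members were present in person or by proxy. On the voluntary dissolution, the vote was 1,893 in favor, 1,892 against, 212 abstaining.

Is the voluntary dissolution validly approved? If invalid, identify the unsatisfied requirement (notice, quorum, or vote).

Valid — all requirements satisfied.

Notice: 15 days given; 14 required. Satisfied.
Quorum: 15% of 26,586 = 3,987.90, rounded up to 3,988; 3,997 present. Satisfied.
Vote: requires a majority of the votes cast (3,997 − 212 abstaining = 3,785); a majority of 3785 is 1893, so 1,893 needed; 1,893 in favor. Satisfied.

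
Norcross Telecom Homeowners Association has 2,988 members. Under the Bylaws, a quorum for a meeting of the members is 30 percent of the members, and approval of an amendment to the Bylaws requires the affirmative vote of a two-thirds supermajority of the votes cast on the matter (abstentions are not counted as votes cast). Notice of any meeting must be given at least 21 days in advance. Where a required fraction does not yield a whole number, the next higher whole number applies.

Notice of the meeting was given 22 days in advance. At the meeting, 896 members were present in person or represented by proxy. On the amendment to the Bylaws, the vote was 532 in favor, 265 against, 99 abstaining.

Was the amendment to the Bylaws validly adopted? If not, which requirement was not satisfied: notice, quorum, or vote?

Invalid — quorum requirement not satisfied.

Notice: 22 days given; 21 required. Satisfied.
Quorum: 30% of 2,988 = 896.40, rounded up to 897; 896 present. Not satisfied.
Vote: requires two-thirds of the votes cast (896 − 99 abstaining = 797); 2/3 of 797 = 531.33, rounded up to 532, so 532 needed; 532 in favor. Satisfied.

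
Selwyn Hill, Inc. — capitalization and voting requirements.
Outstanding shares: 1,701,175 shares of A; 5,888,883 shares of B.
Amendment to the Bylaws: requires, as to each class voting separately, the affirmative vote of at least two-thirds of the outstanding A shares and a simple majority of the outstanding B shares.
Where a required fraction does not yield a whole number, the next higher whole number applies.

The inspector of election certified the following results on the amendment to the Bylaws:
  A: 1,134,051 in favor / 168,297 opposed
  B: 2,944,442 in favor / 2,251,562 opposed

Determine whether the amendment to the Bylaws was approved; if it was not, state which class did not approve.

Not approved — the A shares did not give the required vote.

A: 2/3 of 1701175 = 1134116.67, rounded up to 1134117; 1,134,117 required, 1,134,051 in favor — not approved.
B: a majority of 5888883 is 2944442; 2,944,442 required, 2,944,442 in favor — approved.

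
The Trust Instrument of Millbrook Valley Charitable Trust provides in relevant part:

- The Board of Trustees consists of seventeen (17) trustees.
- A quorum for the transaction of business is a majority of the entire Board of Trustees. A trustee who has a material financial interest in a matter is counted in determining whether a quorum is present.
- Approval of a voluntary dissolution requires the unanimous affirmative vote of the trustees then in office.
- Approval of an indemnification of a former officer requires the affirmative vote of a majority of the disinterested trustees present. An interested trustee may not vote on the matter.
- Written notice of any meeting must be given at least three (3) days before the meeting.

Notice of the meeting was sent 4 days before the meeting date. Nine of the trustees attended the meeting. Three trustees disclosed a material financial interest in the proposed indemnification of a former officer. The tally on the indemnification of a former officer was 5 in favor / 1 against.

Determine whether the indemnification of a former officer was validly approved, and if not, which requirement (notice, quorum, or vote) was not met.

Valid — all requirements satisfied.

Notice: 4 days given; 3 required (4 ≥ 3). Satisfied.
Quorum: 9 present (interested trustees count toward quorum); quorum is 9. Satisfied.
Vote: the indemnification of a former officer requires a majority of the disinterested trustees present (9 − 3 = 6). A majority of 6 is 4, so 4 affirmative votes are needed; 5 voted in favor. Satisfied.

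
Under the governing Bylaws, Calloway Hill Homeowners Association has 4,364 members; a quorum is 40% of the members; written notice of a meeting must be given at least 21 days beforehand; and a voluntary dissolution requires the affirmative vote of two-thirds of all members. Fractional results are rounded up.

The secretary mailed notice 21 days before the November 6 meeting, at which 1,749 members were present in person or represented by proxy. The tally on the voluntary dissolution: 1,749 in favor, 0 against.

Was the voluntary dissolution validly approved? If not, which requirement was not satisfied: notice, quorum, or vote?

Notice: 21 days given; 21 required. Satisfied.
Quorum: 40% of 4,364 = 1,745.60, rounded up to 1,746; 1,749 present. Satisfied.
Vote: requires two-thirds of all members (4,364); 2/3 of 4364 = 2909.33, rounded up to 2910, so 2,910 needed; 1,749 in favor. Not satisfied.

Invalid — vote requirement not satisfied.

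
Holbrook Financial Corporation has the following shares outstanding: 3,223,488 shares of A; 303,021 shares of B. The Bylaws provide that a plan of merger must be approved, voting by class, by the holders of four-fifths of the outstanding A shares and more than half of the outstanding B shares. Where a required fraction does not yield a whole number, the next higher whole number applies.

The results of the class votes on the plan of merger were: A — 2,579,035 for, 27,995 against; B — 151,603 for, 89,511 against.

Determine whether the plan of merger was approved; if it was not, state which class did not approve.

Approved — every class gave the required vote.

A: 4/5 of 3223488 = 2578790.40, rounded up to 2578791; 2,578,791 required, 2,579,035 in favor — approved.
B: a majority of 303021 is 151511; 151,511 required, 151,603 in favor — approved.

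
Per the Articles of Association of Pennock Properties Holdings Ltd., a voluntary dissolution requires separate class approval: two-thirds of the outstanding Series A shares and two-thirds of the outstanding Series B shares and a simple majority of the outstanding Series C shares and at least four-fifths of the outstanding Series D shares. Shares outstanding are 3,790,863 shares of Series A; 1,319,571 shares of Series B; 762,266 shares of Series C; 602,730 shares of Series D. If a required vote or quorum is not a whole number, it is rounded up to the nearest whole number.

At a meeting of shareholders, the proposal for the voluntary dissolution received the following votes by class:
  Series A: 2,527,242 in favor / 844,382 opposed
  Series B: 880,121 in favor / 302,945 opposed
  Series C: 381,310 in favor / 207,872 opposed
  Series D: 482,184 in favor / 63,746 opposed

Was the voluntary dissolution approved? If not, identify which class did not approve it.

Approved — every class gave the required vote.

Series A: 2/3 of 3790863 = 2527242; 2,527,242 required, 2,527,242 in favor — approved.
Series B: 2/3 of 1319571 = 879714; 879,714 required, 880,121 in favor — approved.
Series C: a majority of 762266 is 381134; 381,134 required, 381,310 in favor — approved.
Series D: 4/5 of 602730 = 482184; 482,184 required, 482,184 in favor — approved.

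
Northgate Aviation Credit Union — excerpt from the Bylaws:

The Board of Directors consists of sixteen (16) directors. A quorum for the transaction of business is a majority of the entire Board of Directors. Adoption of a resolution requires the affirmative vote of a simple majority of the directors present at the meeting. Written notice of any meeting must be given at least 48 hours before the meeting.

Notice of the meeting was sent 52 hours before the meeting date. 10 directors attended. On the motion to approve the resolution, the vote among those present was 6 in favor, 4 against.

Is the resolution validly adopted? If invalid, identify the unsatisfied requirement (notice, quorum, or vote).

Valid — all requirements satisfied.

Notice: 52 hours given; 48 required (52 ≥ 48). Satisfied.
Quorum: 10 present; quorum is 9. Satisfied.
Vote: the resolution requires a majority of the directors present (10). A majority of 10 is 6, so 6 affirmative votes are needed; 6 voted in favor. Satisfied.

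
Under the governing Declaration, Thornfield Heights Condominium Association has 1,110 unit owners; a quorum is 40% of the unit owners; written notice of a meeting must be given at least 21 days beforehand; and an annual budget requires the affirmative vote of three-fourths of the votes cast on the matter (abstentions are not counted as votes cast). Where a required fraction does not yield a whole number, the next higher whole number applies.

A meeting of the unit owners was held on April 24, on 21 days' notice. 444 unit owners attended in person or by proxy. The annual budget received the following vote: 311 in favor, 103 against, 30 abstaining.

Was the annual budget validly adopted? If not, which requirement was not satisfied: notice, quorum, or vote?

Notice: 21 days given; 21 required. Satisfied.
Quorum: 40% of 1,110 = 444; 444 present. Satisfied.
Vote: requires three-fourths of the votes cast (444 − 30 abstaining = 414); 3/4 of 414 = 310.50, rounded up to 311, so 311 needed; 311 in favor. Satisfied.

Valid — all requirements satisfied.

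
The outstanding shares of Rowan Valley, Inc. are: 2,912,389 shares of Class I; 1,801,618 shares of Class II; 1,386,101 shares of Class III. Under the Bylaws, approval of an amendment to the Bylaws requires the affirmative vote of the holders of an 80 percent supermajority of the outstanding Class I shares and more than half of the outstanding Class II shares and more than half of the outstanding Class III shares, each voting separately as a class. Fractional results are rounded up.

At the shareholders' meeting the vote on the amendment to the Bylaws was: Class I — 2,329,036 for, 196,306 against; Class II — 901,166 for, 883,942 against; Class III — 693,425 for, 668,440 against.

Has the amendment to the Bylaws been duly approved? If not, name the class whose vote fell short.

Class I: 4/5 of 2912389 = 2329911.20, rounded up to 2329912; 2,329,912 required, 2,329,036 in favor — not approved.
Class II: a majority of 1801618 is 900810; 900,810 required, 901,166 in favor — approved.
Class III: a majority of 1386101 is 693051; 693,051 required, 693,425 in favor — approved.

Not approved — the Class I shares did not give the required vote.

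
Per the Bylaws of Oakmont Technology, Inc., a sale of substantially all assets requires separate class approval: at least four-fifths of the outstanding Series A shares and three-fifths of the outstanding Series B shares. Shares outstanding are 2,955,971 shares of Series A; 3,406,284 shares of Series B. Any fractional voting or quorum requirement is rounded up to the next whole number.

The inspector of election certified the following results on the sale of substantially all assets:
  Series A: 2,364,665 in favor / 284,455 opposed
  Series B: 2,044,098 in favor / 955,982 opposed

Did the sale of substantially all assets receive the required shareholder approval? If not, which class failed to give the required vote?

Series A: 4/5 of 2955971 = 2364776.80, rounded up to 2364777; 2,364,777 required, 2,364,665 in favor — not approved.
Series B: 3/5 of 3406284 = 2043770.40, rounded up to 2043771; 2,043,771 required, 2,044,098 in favor — approved.

Not approved — the Series A shares did not give the required vote.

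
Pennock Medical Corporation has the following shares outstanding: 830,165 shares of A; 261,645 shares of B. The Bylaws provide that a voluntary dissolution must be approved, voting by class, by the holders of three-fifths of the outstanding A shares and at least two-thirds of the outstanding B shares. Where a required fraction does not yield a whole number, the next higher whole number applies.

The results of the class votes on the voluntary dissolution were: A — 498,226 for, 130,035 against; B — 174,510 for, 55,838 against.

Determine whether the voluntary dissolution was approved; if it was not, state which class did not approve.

A: 3/5 of 830165 = 498099; 498,099 required, 498,226 in favor — approved.
B: 2/3 of 261645 = 174430; 174,430 required, 174,510 in favor — approved.

Approved — every class gave the required vote.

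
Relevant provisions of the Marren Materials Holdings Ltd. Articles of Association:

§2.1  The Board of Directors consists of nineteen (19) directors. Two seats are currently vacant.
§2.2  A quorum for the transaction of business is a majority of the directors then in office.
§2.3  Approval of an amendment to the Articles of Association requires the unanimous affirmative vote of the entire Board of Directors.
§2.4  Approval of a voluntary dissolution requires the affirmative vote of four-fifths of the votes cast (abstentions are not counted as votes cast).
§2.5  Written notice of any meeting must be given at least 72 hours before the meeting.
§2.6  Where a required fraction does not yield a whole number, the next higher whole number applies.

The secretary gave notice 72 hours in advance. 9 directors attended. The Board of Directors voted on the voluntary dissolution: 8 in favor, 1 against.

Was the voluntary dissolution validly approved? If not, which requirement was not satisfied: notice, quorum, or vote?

Notice: 72 hours given; 72 required (72 ≥ 72). Satisfied.
Quorum: 9 present; quorum is 9. Satisfied.
Vote: the voluntary dissolution requires four-fifths of the votes cast (9). 4/5 of 9 = 7.20, rounded up to 8, so 8 affirmative votes are needed; 8 voted in favor. Satisfied.

Valid — all requirements satisfied.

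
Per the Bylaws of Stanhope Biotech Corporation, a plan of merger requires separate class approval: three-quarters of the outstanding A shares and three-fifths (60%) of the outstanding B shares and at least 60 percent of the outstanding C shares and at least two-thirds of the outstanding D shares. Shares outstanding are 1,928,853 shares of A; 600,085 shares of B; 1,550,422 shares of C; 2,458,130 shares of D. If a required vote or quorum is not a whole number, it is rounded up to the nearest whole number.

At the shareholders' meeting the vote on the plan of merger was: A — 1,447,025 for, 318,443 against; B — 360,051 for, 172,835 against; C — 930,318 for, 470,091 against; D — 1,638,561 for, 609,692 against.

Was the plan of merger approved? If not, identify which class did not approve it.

A: 3/4 of 1928853 = 1446639.75, rounded up to 1446640; 1,446,640 required, 1,447,025 in favor — approved.
B: 3/5 of 600085 = 360051; 360,051 required, 360,051 in favor — approved.
C: 3/5 of 1550422 = 930253.20, rounded up to 930254; 930,254 required, 930,318 in favor — approved.
D: 2/3 of 2458130 = 1638753.33, rounded up to 1638754; 1,638,754 required, 1,638,561 in favor — not approved.

Not approved — the D shares did not give the required vote.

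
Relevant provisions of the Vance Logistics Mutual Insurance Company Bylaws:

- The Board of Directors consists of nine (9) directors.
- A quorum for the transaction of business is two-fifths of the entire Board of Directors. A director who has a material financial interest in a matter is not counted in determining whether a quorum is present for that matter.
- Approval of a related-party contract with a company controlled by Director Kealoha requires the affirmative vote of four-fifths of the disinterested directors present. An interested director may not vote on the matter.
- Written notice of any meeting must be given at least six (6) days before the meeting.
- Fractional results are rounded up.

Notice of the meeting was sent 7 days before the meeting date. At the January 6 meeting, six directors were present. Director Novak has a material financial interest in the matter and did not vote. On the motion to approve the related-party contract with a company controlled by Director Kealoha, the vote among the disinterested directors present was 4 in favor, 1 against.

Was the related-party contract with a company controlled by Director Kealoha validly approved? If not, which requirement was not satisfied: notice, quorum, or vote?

Valid — all requirements satisfied.

Notice: 7 days given; 6 required (7 ≥ 6). Satisfied.
Quorum: 6 present, but the 1 interested director does not count, leaving 5. Quorum is 4. Satisfied.
Vote: the related-party contract with a company controlled by Director Kealoha requires four-fifths of the disinterested directors present (6 − 1 = 5). 4/5 of 5 = 4, so 4 affirmative votes are needed; 4 voted in favor. Satisfied.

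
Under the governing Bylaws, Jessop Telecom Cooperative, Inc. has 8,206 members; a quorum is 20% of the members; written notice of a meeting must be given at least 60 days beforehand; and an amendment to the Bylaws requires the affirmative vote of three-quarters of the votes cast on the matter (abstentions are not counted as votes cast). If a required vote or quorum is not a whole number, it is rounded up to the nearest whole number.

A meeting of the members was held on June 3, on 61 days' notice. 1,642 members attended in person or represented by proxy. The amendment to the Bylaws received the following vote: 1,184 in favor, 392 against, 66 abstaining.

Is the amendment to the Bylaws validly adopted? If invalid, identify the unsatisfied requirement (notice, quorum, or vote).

Valid — all requirements satisfied.

Notice: 61 days given; 60 required. Satisfied.
Quorum: 20% of 8,206 = 1,641.20, rounded up to 1,642; 1,642 present. Satisfied.
Vote: requires three-fourths of the votes cast (1,642 − 66 abstaining = 1,576); 3/4 of 1576 = 1182, so 1,182 needed; 1,184 in favor. Satisfied.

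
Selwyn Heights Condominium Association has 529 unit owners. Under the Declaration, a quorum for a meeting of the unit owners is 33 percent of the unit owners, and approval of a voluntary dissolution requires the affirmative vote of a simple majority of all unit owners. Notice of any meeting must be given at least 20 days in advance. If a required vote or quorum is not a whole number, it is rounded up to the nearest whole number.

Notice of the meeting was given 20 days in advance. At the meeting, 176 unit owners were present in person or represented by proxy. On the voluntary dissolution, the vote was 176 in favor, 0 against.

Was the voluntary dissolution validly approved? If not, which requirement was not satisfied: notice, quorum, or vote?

Invalid — vote requirement not satisfied.

Notice: 20 days given; 20 required. Satisfied.
Quorum: 33% of 529 = 174.57, rounded up to 175; 176 present. Satisfied.
Vote: requires a majority of all unit owners (529); a majority of 529 is 265, so 265 needed; 176 in favor. Not satisfied.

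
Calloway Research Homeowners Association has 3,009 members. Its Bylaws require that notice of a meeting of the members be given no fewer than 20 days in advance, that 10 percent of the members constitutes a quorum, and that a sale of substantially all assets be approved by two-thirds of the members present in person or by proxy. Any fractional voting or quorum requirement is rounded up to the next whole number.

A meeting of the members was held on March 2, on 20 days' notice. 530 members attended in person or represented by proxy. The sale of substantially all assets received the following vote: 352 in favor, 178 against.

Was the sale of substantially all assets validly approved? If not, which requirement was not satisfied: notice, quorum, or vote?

Notice: 20 days given; 20 required. Satisfied.
Quorum: 10% of 3,009 = 300.90, rounded up to 301; 530 present. Satisfied.
Vote: requires two-thirds of those present (530); 2/3 of 530 = 353.33, rounded up to 354, so 354 needed; 352 in favor. Not satisfied.

Invalid — vote requirement not satisfied.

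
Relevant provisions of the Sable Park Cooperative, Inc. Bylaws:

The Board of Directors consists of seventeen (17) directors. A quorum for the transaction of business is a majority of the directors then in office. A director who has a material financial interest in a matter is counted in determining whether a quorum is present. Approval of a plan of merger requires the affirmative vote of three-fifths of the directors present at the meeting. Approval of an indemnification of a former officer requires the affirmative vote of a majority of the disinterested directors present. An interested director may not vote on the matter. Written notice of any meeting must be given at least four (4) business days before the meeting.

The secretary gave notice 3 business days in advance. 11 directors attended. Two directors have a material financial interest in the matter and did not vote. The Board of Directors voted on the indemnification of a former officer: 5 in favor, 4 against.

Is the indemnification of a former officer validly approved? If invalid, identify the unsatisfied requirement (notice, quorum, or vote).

Invalid — notice requirement not satisfied.

Notice: 3 business days given; 4 required (3 < 4). Not satisfied.
Quorum: 11 present (interested directors count toward quorum); quorum is 9. Satisfied.
Vote: the indemnification of a former officer requires a majority of the disinterested directors present (11 − 2 = 9). A majority of 9 is 5, so 5 affirmative votes are needed; 5 voted in favor. Satisfied.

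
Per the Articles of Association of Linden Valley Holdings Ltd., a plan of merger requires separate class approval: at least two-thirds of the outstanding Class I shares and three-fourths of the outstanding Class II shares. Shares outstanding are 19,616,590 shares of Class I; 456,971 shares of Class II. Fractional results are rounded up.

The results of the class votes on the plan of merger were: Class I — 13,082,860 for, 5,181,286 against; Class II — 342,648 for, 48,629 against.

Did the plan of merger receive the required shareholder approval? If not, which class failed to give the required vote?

Not approved — the Class II shares did not give the required vote.

Class I: 2/3 of 19616590 = 13077726.67, rounded up to 13077727; 13,077,727 required, 13,082,860 in favor — approved.
Class II: 3/4 of 456971 = 342728.25, rounded up to 342729; 342,729 required, 342,648 in favor — not approved.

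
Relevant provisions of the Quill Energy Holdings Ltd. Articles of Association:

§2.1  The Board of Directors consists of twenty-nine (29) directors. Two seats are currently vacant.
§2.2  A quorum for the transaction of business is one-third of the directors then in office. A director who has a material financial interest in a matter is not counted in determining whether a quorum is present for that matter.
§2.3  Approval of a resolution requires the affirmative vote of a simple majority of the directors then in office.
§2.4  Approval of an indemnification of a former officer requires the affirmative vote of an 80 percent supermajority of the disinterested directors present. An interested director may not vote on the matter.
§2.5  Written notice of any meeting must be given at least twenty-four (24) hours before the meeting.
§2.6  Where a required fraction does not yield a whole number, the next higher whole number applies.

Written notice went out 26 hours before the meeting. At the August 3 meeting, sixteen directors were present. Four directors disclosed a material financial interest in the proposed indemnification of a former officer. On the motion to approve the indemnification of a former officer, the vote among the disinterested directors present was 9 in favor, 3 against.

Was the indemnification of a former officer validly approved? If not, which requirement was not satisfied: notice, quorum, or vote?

Notice: 26 hours given; 24 required (26 ≥ 24). Satisfied.
Quorum: 16 present, but the 4 interested directors do not count, leaving 12. Quorum is 9. Satisfied.
Vote: the indemnification of a former officer requires four-fifths of the disinterested directors present (16 − 4 = 12). 4/5 of 12 = 9.60, rounded up to 10, so 10 affirmative votes are needed; 9 voted in favor. Not satisfied.

Invalid — vote requirement not satisfied.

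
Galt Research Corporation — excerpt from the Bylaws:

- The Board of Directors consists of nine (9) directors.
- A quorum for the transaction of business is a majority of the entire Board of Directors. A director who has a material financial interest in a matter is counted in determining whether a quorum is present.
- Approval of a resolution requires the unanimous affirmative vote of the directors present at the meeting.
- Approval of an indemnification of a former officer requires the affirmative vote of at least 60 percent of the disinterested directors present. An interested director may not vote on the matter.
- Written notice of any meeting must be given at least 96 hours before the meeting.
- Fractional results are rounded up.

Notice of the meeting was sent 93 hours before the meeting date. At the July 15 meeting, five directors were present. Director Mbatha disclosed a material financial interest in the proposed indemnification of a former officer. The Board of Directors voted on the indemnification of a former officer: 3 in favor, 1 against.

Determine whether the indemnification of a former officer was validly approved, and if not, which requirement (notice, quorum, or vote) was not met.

Notice: 93 hours given; 96 required (93 < 96). Not satisfied.
Quorum: 5 present (interested directors count toward quorum); quorum is 5. Satisfied.
Vote: the indemnification of a former officer requires three-fifths of the disinterested directors present (5 − 1 = 4). 3/5 of 4 = 2.40, rounded up to 3, so 3 affirmative votes are needed; 3 voted in favor. Satisfied.

Invalid — notice requirement not satisfied.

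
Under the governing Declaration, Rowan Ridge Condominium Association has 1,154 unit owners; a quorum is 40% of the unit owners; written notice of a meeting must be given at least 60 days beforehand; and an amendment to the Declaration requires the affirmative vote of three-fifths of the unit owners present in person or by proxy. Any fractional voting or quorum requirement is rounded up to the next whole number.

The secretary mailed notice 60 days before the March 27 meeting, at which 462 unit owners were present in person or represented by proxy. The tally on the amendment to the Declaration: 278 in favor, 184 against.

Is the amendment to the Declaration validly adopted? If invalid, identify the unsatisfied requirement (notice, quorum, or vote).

Valid — all requirements satisfied.

Notice: 60 days given; 60 required. Satisfied.
Quorum: 40% of 1,154 = 461.60, rounded up to 462; 462 present. Satisfied.
Vote: requires three-fifths of those present (462); 3/5 of 462 = 277.20, rounded up to 278, so 278 needed; 278 in favor. Satisfied.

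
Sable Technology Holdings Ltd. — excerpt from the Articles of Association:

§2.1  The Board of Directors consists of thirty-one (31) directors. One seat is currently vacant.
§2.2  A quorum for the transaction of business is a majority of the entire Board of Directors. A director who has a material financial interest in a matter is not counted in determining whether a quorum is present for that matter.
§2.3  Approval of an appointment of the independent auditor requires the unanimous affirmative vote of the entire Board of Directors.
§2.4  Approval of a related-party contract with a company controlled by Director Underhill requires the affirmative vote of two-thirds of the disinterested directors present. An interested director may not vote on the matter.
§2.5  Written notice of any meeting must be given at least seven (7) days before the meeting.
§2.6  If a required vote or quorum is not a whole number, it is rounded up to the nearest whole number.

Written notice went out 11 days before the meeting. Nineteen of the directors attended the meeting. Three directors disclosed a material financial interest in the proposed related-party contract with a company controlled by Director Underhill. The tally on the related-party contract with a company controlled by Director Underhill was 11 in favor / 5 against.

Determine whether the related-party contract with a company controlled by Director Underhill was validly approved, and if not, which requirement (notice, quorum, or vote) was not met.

Valid — all requirements satisfied.

Notice: 11 days given; 7 required (11 ≥ 7). Satisfied.
Quorum: 19 present, but the 3 interested directors do not count, leaving 16. Quorum is 16. Satisfied.
Vote: the related-party contract with a company controlled by Director Underhill requires two-thirds of the disinterested directors present (19 − 3 = 16). 2/3 of 16 = 10.67, rounded up to 11, so 11 affirmative votes are needed; 11 voted in favor. Satisfied.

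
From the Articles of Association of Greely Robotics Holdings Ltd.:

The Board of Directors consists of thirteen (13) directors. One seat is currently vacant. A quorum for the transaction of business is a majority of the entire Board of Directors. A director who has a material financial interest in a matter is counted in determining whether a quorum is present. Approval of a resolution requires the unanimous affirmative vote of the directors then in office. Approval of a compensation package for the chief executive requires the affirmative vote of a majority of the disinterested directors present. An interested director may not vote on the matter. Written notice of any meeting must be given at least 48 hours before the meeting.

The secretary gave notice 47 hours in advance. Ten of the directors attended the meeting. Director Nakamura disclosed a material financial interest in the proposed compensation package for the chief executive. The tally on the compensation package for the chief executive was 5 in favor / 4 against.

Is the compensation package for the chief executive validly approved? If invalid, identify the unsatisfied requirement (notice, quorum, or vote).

Invalid — notice requirement not satisfied.

Notice: 47 hours given; 48 required (47 < 48). Not satisfied.
Quorum: 10 present (interested directors count toward quorum); quorum is 7. Satisfied.
Vote: the compensation package for the chief executive requires a majority of the disinterested directors present (10 − 1 = 9). A majority of 9 is 5, so 5 affirmative votes are needed; 5 voted in favor. Satisfied.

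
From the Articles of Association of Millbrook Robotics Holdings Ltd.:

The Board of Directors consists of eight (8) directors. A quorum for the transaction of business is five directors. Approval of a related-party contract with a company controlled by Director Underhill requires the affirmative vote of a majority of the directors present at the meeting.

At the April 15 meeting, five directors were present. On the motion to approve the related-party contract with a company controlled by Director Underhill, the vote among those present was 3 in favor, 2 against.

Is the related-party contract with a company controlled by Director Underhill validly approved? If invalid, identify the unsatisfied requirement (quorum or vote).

Valid — all requirements satisfied.

Quorum: 5 present; quorum is 5. Satisfied.
Vote: the related-party contract with a company controlled by Director Underhill requires a majority of the directors present (5). A majority of 5 is 3, so 3 affirmative votes are needed; 3 voted in favor. Satisfied.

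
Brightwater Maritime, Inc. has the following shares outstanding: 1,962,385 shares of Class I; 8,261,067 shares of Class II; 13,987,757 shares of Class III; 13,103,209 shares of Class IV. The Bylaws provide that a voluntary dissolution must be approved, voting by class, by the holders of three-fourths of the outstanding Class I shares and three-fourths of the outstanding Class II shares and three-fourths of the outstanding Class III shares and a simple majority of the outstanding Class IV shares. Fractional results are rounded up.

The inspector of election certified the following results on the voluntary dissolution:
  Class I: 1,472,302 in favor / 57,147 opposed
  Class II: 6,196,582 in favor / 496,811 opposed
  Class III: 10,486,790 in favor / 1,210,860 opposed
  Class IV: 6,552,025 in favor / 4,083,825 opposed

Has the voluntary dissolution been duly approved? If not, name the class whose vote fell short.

Not approved — the Class III shares did not give the required vote.

Class I: 3/4 of 1962385 = 1471788.75, rounded up to 1471789; 1,471,789 required, 1,472,302 in favor — approved.
Class II: 3/4 of 8261067 = 6195800.25, rounded up to 6195801; 6,195,801 required, 6,196,582 in favor — approved.
Class III: 3/4 of 13987757 = 10490817.75, rounded up to 10490818; 10,490,818 required, 10,486,790 in favor — not approved.
Class IV: a majority of 13103209 is 6551605; 6,551,605 required, 6,552,025 in favor — approved.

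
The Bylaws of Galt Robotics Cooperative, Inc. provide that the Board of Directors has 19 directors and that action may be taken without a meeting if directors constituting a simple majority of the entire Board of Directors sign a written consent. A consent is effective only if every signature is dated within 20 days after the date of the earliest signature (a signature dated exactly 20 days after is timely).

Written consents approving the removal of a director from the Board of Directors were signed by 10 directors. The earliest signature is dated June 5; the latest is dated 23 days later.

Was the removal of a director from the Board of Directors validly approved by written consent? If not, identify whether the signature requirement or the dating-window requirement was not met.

Not effective — dating-window requirement not satisfied.

Signatures required: a simple majority of 19 — a majority of 19 is 10, so 10 needed; 10 signed. Sufficient.
Dating window: the latest signature is 23 days after the earliest; the limit is 20 days. Outside the window.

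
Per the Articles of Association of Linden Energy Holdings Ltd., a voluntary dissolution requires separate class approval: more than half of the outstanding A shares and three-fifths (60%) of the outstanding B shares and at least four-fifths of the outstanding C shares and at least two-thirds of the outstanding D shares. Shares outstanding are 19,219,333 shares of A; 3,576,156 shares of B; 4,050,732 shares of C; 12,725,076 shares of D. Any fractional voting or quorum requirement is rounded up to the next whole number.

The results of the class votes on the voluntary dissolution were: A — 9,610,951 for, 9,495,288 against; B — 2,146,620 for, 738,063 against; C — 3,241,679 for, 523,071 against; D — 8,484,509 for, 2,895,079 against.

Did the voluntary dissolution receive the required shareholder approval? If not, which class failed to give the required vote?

Approved — every class gave the required vote.

A: a majority of 19219333 is 9609667; 9,609,667 required, 9,610,951 in favor — approved.
B: 3/5 of 3576156 = 2145693.60, rounded up to 2145694; 2,145,694 required, 2,146,620 in favor — approved.
C: 4/5 of 4050732 = 3240585.60, rounded up to 3240586; 3,240,586 required, 3,241,679 in favor — approved.
D: 2/3 of 12725076 = 8483384; 8,483,384 required, 8,484,509 in favor — approved.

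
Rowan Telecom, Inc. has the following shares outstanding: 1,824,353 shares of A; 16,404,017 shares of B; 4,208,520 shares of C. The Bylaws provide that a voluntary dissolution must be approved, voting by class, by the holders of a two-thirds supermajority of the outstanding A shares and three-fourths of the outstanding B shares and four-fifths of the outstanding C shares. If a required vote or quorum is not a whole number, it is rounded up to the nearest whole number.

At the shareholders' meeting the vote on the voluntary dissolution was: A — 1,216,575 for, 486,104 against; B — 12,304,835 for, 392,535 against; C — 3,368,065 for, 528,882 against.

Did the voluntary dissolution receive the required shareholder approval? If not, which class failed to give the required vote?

Approved — every class gave the required vote.

A: 2/3 of 1824353 = 1216235.33, rounded up to 1216236; 1,216,236 required, 1,216,575 in favor — approved.
B: 3/4 of 16404017 = 12303012.75, rounded up to 12303013; 12,303,013 required, 12,304,835 in favor — approved.
C: 4/5 of 4208520 = 3366816; 3,366,816 required, 3,368,065 in favor — approved.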